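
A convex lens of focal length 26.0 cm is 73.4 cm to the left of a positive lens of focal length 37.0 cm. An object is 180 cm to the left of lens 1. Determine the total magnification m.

m = +1.04

Lens 1: 1/d_i1 = 1/(26.0) − 1/(180) = 0.03291, so d_i1 = 30.39 cm; m₁ = −d_i1/d_o1 = -0.1688.
d_o2 = 73.4 − (30.39) = 43.01 cm.
Lens 2: 1/d_i2 = 1/(37.0) − 1/(43.01) = 0.003777, so d_i2 = 264.8 cm; m₂ = −d_i2/d_o2 = -6.156.
m = m₁·m₂ = (-0.1688)(-6.156) = +1.04.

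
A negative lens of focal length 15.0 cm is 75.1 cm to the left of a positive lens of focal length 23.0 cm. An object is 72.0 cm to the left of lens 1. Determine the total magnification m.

m = -0.0615

f₁ = −15.0 cm (diverging).
Lens 1: 1/d_i1 = 1/(-15.0) − 1/(72.0) = -0.08056, so d_i1 = -12.41 cm; m₁ = −d_i1/d_o1 = +0.1724.
d_o2 = 75.1 − (-12.41) = 87.51 cm.
Lens 2: 1/d_i2 = 1/(23.0) − 1/(87.51) = 0.03205, so d_i2 = 31.20 cm; m₂ = −d_i2/d_o2 = -0.3565.
m = m₁·m₂ = (+0.1724)(-0.3565) = -0.0615.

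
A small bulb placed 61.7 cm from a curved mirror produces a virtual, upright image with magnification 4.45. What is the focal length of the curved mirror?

m = −d_i/d_o ⇒ d_i = −m·d_o = −(+4.45)·(61.7) = -274.6 cm.
1/f = 1/d_o + 1/d_i = 1/(61.7) + 1/(-274.6) = 0.01257, so f = 79.6 cm.
Since f is positive, the curved mirror is concave.

f = 79.6 cm (concave)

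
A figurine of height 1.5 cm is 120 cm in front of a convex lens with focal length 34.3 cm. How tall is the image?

1/d_i = 1/f − 1/d_o = 1/(34.30) − 1/(120) = 0.02082, so d_i = 48.03 cm.
m = −d_i/d_o = -0.4002.
|h_i| = |m|·h_o = 0.4002 × 1.5 = 0.600 cm. The image is real, inverted and reduced, on the far side of the lens.

0.600 cm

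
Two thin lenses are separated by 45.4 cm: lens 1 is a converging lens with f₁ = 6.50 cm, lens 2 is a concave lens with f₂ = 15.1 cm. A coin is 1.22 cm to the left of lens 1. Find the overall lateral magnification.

Lens 1: 1/d_i1 = 1/(6.50) − 1/(1.22) = -0.6658, so d_i1 = -1.502 cm; m₁ = −d_i1/d_o1 = +1.231.
d_o2 = 45.4 − (-1.502) = 46.90 cm.
f₂ = −15.1 cm (diverging).
Lens 2: 1/d_i2 = 1/(-15.1) − 1/(46.90) = -0.08755, so d_i2 = -11.42 cm; m₂ = −d_i2/d_o2 = +0.2435.
m = m₁·m₂ = (+1.231)(+0.2435) = +0.300.

m = +0.300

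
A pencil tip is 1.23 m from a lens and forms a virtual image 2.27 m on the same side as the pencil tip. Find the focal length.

f = 2.68 m (converging)

Virtual image ⇒ d_i = −2.27 m.
1/f = 1/d_o + 1/d_i = 1/(1.23) + 1/(-2.27) = 0.3725, so f = 2.68 m.
Since f is positive, the lens is converging.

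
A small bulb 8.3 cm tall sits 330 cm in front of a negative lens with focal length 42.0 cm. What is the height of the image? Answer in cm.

For a negative lens, f = -42.0 cm.
1/d_i = 1/f − 1/d_o = 1/(-42.00) − 1/(330) = -0.02684, so d_i = -37.26 cm.
m = −d_i/d_o = +0.1129.
|h_i| = |m|·h_o = 0.1129 × 8.3 = 0.937 cm. The image is virtual, upright and reduced, on the same side as the object.

0.937 cm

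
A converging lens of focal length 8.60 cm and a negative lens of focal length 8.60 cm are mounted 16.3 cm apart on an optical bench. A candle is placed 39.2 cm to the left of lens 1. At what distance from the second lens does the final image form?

3.27 cm

Lens 1: 1/d_i1 = 1/f₁ − 1/d_o1 = 1/(8.60) − 1/(39.2) = 0.09077, so d_i1 = 11.02 cm.
The intermediate image is 11.02 cm to the right of lens 1, which is 16.3 − (11.02) = 5.280 cm to the left of lens 2, so d_o2 = +5.280 cm.
Lens 2 is diverging, so f₂ = −8.60 cm.
Lens 2: 1/d_i2 = 1/f₂ − 1/d_o2 = 1/(-8.60) − 1/(5.280) = -0.3057, so d_i2 = -3.27 cm.
The final image is virtual, 3.27 cm to the left of lens 2 (overall magnification ≈ -0.17).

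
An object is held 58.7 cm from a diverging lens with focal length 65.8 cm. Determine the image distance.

31.0 cm

For a diverging lens, f = -65.8 cm.
Lens equation: 1/q = 1/f − 1/p = 1/(-65.80) − 1/(58.7) = -0.01520 − 0.01704 = -0.03223, so q = -31.0 cm.
The image is virtual, upright and reduced, on the same side as the object.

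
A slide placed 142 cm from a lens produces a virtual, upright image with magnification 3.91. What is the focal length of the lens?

m = −d_i/d_o ⇒ d_i = −m·d_o = −(+3.91)·(142) = -555.2 cm.
1/f = 1/d_o + 1/d_i = 1/(142) + 1/(-555.2) = 0.005241, so f = 191 cm.
Since f is positive, the lens is converging.

f = 191 cm (converging)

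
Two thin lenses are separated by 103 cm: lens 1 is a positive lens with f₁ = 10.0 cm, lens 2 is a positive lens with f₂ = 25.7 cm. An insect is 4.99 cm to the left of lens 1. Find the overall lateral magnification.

Lens 1: 1/d_i1 = 1/(10.0) − 1/(4.99) = -0.1004, so d_i1 = -9.960 cm; m₁ = −d_i1/d_o1 = +1.996.
d_o2 = 103 − (-9.960) = 113.0 cm.
Lens 2: 1/d_i2 = 1/(25.7) − 1/(113.0) = 0.03006, so d_i2 = 33.27 cm; m₂ = −d_i2/d_o2 = -0.2944.
m = m₁·m₂ = (+1.996)(-0.2944) = -0.588.

m = -0.588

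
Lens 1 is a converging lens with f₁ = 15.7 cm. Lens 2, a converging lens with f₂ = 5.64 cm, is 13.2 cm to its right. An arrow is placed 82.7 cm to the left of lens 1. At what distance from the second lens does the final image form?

2.95 cm

Lens 1: 1/d_i1 = 1/f₁ − 1/d_o1 = 1/(15.7) − 1/(82.7) = 0.05160, so d_i1 = 19.38 cm.
The intermediate image is 19.38 cm to the right of lens 1, which lies 6.180 cm to the right of lens 2 — a virtual object — so d_o2 = −6.180 cm.
Lens 2: 1/d_i2 = 1/f₂ − 1/d_o2 = 1/(5.64) − 1/(-6.180) = 0.3391, so d_i2 = 2.95 cm.
The final image is real, 2.95 cm to the right of lens 2 (overall magnification ≈ -0.11).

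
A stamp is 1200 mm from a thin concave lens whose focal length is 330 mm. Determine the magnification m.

m = +0.216

For a concave lens, f = -330 mm.
1/d_i = 1/f − 1/d_o = 1/(-330.0) − 1/(1200) = -0.003864, so d_i = -258.8 mm.
m = −d_i/d_o = −(-258.8)/(1200) = +0.216.
The image is virtual, upright and reduced, on the same side as the object.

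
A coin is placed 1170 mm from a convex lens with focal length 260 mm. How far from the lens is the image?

Thin-lens equation: 1/q = 1/f − 1/p = 1/(260.0) − 1/(1170) = 0.003846 − 0.0008547 = 0.002991, so q = 334 mm.
The image is real, inverted and reduced, on the far side of the lens.

334 mm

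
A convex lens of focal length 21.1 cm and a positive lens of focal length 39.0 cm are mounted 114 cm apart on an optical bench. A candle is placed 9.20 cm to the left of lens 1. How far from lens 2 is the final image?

55.7 cm

Lens 1: 1/d_i1 = 1/f₁ − 1/d_o1 = 1/(21.1) − 1/(9.20) = -0.06130, so d_i1 = -16.31 cm.
The intermediate image is 16.31 cm to the left of lens 1 (virtual), which is 114 − (-16.31) = 130.3 cm to the left of lens 2, so d_o2 = +130.3 cm.
Lens 2: 1/d_i2 = 1/f₂ − 1/d_o2 = 1/(39.0) − 1/(130.3) = 0.01797, so d_i2 = 55.7 cm.
The final image is real, 55.7 cm to the right of lens 2 (overall magnification ≈ -0.76).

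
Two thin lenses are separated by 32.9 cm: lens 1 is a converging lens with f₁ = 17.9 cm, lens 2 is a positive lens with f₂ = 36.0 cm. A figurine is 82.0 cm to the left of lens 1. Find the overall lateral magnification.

Lens 1: 1/d_i1 = 1/(17.9) − 1/(82.0) = 0.04367, so d_i1 = 22.90 cm; m₁ = −d_i1/d_o1 = -0.2793.
d_o2 = 32.9 − (22.90) = 10.00 cm.
Lens 2: 1/d_i2 = 1/(36.0) − 1/(10.00) = -0.07222, so d_i2 = -13.85 cm; m₂ = −d_i2/d_o2 = +1.385.
m = m₁·m₂ = (-0.2793)(+1.385) = -0.387.

m = -0.387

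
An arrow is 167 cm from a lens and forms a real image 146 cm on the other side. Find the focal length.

Real image ⇒ d_i = +146 cm.
1/f = 1/d_o + 1/d_i = 1/(167) + 1/(146) = 0.01284, so f = 77.9 cm.
Since f is positive, the lens is converging.

f = 77.9 cm (converging)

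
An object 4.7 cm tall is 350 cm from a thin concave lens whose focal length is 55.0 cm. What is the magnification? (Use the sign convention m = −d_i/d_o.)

m = +0.136

For a concave lens, f = -55.0 cm.
1/d_i = 1/f − 1/d_o = 1/(-55.00) − 1/(350) = -0.02104, so d_i = -47.53 cm.
m = −d_i/d_o = −(-47.53)/(350) = +0.136.
The image is virtual, upright and reduced, on the same side as the object.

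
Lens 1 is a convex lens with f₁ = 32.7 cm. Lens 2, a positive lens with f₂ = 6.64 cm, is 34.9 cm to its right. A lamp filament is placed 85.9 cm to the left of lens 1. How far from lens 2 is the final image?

4.84 cm

Lens 1: 1/d_i1 = 1/f₁ − 1/d_o1 = 1/(32.7) − 1/(85.9) = 0.01894, so d_i1 = 52.80 cm.
The intermediate image is 52.80 cm to the right of lens 1, which lies 17.90 cm to the right of lens 2 — a virtual object — so d_o2 = −17.90 cm.
Lens 2: 1/d_i2 = 1/f₂ − 1/d_o2 = 1/(6.64) − 1/(-17.90) = 0.2065, so d_i2 = 4.84 cm.
The final image is real, 4.84 cm to the right of lens 2 (overall magnification ≈ -0.17).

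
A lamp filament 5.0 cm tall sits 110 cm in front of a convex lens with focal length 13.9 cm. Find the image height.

0.723 cm

1/d_i = 1/f − 1/d_o = 1/(13.90) − 1/(110) = 0.06285, so d_i = 15.91 cm.
m = −d_i/d_o = -0.1446.
|h_i| = |m|·h_o = 0.1446 × 5.0 = 0.723 cm. The image is real, inverted and reduced, on the far side of the lens.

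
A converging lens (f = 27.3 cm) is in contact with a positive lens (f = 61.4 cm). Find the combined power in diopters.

P = +5.29 D

P₁ = 1/f₁ = 1/(0.273 m) = +3.663 D; P₂ = 1/f₂ = 1/(0.614 m) = +1.629 D.
For thin lenses in contact, P = P₁ + P₂ = (+3.663) + (+1.629) = +5.29 D.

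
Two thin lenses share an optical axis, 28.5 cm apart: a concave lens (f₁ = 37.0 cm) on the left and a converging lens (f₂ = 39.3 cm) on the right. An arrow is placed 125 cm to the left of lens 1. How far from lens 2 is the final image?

126 cm

Lens 1 is diverging, so f₁ = −37.0 cm.
Lens 1: 1/d_i1 = 1/f₁ − 1/d_o1 = 1/(-37.0) − 1/(125) = -0.03503, so d_i1 = -28.55 cm.
The intermediate image is 28.55 cm to the left of lens 1 (virtual), which is 28.5 − (-28.55) = 57.05 cm to the left of lens 2, so d_o2 = +57.05 cm.
Lens 2: 1/d_i2 = 1/f₂ − 1/d_o2 = 1/(39.3) − 1/(57.05) = 0.007917, so d_i2 = 126 cm.
The final image is real, 126 cm to the right of lens 2 (overall magnification ≈ -0.51).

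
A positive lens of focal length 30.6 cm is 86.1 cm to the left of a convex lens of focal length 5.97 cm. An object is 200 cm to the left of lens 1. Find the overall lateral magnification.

m = +0.0245

Lens 1: 1/d_i1 = 1/(30.6) − 1/(200) = 0.02768, so d_i1 = 36.13 cm; m₁ = −d_i1/d_o1 = -0.1807.
d_o2 = 86.1 − (36.13) = 49.97 cm.
Lens 2: 1/d_i2 = 1/(5.97) − 1/(49.97) = 0.1475, so d_i2 = 6.780 cm; m₂ = −d_i2/d_o2 = -0.1357.
m = m₁·m₂ = (-0.1807)(-0.1357) = +0.0245.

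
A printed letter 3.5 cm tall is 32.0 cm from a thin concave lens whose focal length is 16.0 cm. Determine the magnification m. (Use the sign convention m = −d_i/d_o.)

For a concave lens, f = -16.0 cm.
1/d_i = 1/f − 1/d_o = 1/(-16.00) − 1/(32.0) = -0.09375, so d_i = -10.67 cm.
m = −d_i/d_o = −(-10.67)/(32.0) = +0.333.
The image is virtual, upright and reduced, on the same side as the object.

m = +0.333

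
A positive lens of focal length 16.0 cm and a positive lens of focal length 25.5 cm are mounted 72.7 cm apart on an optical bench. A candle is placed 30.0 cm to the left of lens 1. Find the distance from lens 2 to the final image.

Lens 1: 1/d_i1 = 1/f₁ − 1/d_o1 = 1/(16.0) − 1/(30.0) = 0.02917, so d_i1 = 34.29 cm.
The intermediate image is 34.29 cm to the right of lens 1, which is 72.7 − (34.29) = 38.41 cm to the left of lens 2, so d_o2 = +38.41 cm.
Lens 2: 1/d_i2 = 1/f₂ − 1/d_o2 = 1/(25.5) − 1/(38.41) = 0.01318, so d_i2 = 75.9 cm.
The final image is real, 75.9 cm to the right of lens 2 (overall magnification ≈ 2.3).

75.9 cm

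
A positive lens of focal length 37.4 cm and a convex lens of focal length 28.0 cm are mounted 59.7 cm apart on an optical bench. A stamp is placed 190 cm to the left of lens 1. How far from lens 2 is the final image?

Lens 1: 1/d_i1 = 1/f₁ − 1/d_o1 = 1/(37.4) − 1/(190) = 0.02147, so d_i1 = 46.57 cm.
The intermediate image is 46.57 cm to the right of lens 1, which is 59.7 − (46.57) = 13.13 cm to the left of lens 2, so d_o2 = +13.13 cm.
Lens 2: 1/d_i2 = 1/f₂ − 1/d_o2 = 1/(28.0) − 1/(13.13) = -0.04045, so d_i2 = -24.7 cm.
The final image is virtual, 24.7 cm to the left of lens 2 (overall magnification ≈ -0.46).

24.7 cm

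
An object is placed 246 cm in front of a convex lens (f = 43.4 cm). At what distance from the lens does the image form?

Lens equation: 1/d_i = 1/f − 1/d_o = 1/(43.40) − 1/(246) = 0.02304 − 0.004065 = 0.01898, so d_i = 52.7 cm.
The image is real, inverted and reduced, on the far side of the lens.

52.7 cm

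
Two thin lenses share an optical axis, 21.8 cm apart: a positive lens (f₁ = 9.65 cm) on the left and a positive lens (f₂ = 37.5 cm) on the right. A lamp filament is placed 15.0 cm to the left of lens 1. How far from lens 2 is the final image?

4.61 cm

Lens 1: 1/d_i1 = 1/f₁ − 1/d_o1 = 1/(9.65) − 1/(15.0) = 0.03696, so d_i1 = 27.06 cm.
The intermediate image is 27.06 cm to the right of lens 1, which lies 5.260 cm to the right of lens 2 — a virtual object — so d_o2 = −5.260 cm.
Lens 2: 1/d_i2 = 1/f₂ − 1/d_o2 = 1/(37.5) − 1/(-5.260) = 0.2168, so d_i2 = 4.61 cm.
The final image is real, 4.61 cm to the right of lens 2 (overall magnification ≈ -1.6).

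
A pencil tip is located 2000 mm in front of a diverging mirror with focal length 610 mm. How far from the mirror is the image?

For a diverging mirror, f = -610 mm.
Mirror equation: 1/d_i = 1/f − 1/d_o = 1/(-610.0) − 1/(2000) = -0.001639 − 0.0005000 = -0.002139, so d_i = -467 mm.
The image is virtual, upright and reduced, behind the mirror.

467 mm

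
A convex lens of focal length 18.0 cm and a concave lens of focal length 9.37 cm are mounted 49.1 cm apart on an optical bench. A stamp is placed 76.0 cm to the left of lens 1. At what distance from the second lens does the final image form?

6.85 cm

Lens 1: 1/d_i1 = 1/f₁ − 1/d_o1 = 1/(18.0) − 1/(76.0) = 0.04240, so d_i1 = 23.59 cm.
The intermediate image is 23.59 cm to the right of lens 1, which is 49.1 − (23.59) = 25.51 cm to the left of lens 2, so d_o2 = +25.51 cm.
Lens 2 is diverging, so f₂ = −9.37 cm.
Lens 2: 1/d_i2 = 1/f₂ − 1/d_o2 = 1/(-9.37) − 1/(25.51) = -0.1459, so d_i2 = -6.85 cm.
The final image is virtual, 6.85 cm to the left of lens 2 (overall magnification ≈ -0.083).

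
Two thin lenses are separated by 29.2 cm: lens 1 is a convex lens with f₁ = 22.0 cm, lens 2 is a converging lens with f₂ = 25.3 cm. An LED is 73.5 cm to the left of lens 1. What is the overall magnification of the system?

m = -0.393

Lens 1: 1/d_i1 = 1/(22.0) − 1/(73.5) = 0.03185, so d_i1 = 31.40 cm; m₁ = −d_i1/d_o1 = -0.4272.
d_o2 = 29.2 − (31.40) = -2.200 cm (virtual object).
Lens 2: 1/d_i2 = 1/(25.3) − 1/(-2.200) = 0.4941, so d_i2 = 2.024 cm; m₂ = −d_i2/d_o2 = +0.9200.
m = m₁·m₂ = (-0.4272)(+0.9200) = -0.393.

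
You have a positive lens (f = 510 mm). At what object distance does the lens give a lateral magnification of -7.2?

581 mm

m = −d_i/d_o ⇒ d_i = −m·d_o.
1/f = 1/d_o + 1/d_i = 1/d_o − 1/(m·d_o) = (1 − 1/m)/d_o, so d_o = f(1 − 1/m) = (510.0)(1 − 1/(-7.2)) = 581 mm.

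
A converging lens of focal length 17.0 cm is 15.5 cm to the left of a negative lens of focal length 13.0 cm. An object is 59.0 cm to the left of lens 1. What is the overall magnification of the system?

m = -1.14

Lens 1: 1/d_i1 = 1/(17.0) − 1/(59.0) = 0.04187, so d_i1 = 23.88 cm; m₁ = −d_i1/d_o1 = -0.4047.
d_o2 = 15.5 − (23.88) = -8.380 cm (virtual object).
f₂ = −13.0 cm (diverging).
Lens 2: 1/d_i2 = 1/(-13.0) − 1/(-8.380) = 0.04241, so d_i2 = 23.58 cm; m₂ = −d_i2/d_o2 = +2.814.
m = m₁·m₂ = (-0.4047)(+2.814) = -1.14.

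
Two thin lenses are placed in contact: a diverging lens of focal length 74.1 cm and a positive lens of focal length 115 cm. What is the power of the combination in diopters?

P = -0.480 D

P₁ = 1/f₁ = 1/(-0.741 m) = -1.350 D; P₂ = 1/f₂ = 1/(1.15 m) = +0.8696 D.
For thin lenses in contact, P = P₁ + P₂ = (-1.350) + (+0.8696) = -0.480 D.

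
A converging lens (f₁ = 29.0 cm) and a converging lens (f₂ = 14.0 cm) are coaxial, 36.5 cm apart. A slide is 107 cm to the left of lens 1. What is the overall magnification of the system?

Lens 1: 1/d_i1 = 1/(29.0) − 1/(107) = 0.02514, so d_i1 = 39.78 cm; m₁ = −d_i1/d_o1 = -0.3718.
d_o2 = 36.5 − (39.78) = -3.280 cm (virtual object).
Lens 2: 1/d_i2 = 1/(14.0) − 1/(-3.280) = 0.3763, so d_i2 = 2.657 cm; m₂ = −d_i2/d_o2 = +0.8102.
m = m₁·m₂ = (-0.3718)(+0.8102) = -0.301.

m = -0.301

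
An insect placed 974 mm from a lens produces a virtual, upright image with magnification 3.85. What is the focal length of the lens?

f = 1320 mm (converging)

m = −d_i/d_o ⇒ d_i = −m·d_o = −(+3.85)·(974) = -3750 mm.
1/f = 1/d_o + 1/d_i = 1/(974) + 1/(-3750) = 0.0007600, so f = 1320 mm.
Since f is positive, the lens is converging.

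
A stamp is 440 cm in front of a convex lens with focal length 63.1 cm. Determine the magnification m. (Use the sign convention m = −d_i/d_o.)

m = -0.167

1/d_i = 1/f − 1/d_o = 1/(63.10) − 1/(440) = 0.01358, so d_i = 73.66 cm.
m = −d_i/d_o = −(73.66)/(440) = -0.167.
The image is real, inverted and reduced, on the far side of the lens.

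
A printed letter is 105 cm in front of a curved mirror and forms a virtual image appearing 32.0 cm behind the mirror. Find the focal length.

Virtual image ⇒ d_i = −32.0 cm.
1/f = 1/d_o + 1/d_i = 1/(105) + 1/(-32.0) = -0.02173, so f = -46.0 cm.
Since f is negative, the curved mirror is convex.

f = -46.0 cm (convex)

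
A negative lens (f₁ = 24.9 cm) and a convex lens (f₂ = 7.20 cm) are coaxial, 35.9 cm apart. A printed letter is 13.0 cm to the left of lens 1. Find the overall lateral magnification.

m = -0.127

f₁ = −24.9 cm (diverging).
Lens 1: 1/d_i1 = 1/(-24.9) − 1/(13.0) = -0.1171, so d_i1 = -8.541 cm; m₁ = −d_i1/d_o1 = +0.6570.
d_o2 = 35.9 − (-8.541) = 44.44 cm.
Lens 2: 1/d_i2 = 1/(7.20) − 1/(44.44) = 0.1164, so d_i2 = 8.592 cm; m₂ = −d_i2/d_o2 = -0.1933.
m = m₁·m₂ = (+0.6570)(-0.1933) = -0.127.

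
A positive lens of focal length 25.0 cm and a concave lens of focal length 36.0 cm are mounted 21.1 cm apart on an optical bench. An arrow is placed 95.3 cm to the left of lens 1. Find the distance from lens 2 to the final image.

Lens 1: 1/d_i1 = 1/f₁ − 1/d_o1 = 1/(25.0) − 1/(95.3) = 0.02951, so d_i1 = 33.89 cm.
The intermediate image is 33.89 cm to the right of lens 1, which lies 12.79 cm to the right of lens 2 — a virtual object — so d_o2 = −12.79 cm.
Lens 2 is diverging, so f₂ = −36.0 cm.
Lens 2: 1/d_i2 = 1/f₂ − 1/d_o2 = 1/(-36.0) − 1/(-12.79) = 0.05041, so d_i2 = 19.8 cm.
The final image is real, 19.8 cm to the right of lens 2 (overall magnification ≈ -0.55).

19.8 cm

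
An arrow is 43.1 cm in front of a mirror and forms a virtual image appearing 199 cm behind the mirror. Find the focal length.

f = 55.0 cm (concave)

Virtual image ⇒ d_i = −199 cm.
1/f = 1/d_o + 1/d_i = 1/(43.1) + 1/(-199) = 0.01818, so f = 55.0 cm.
Since f is positive, the mirror is concave.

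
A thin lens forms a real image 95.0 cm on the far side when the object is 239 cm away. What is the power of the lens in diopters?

P = +1.47 D

d_i = +95.0 cm.
1/f = 1/d_o + 1/d_i = 1/(239) + 1/(95.0) = 0.01471 cm⁻¹.
f = 67.98 cm = 0.6798 m, so P = 1/f = +1.47 D.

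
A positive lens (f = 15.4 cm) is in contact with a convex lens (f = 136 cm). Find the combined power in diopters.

P₁ = 1/f₁ = 1/(0.154 m) = +6.494 D; P₂ = 1/f₂ = 1/(1.36 m) = +0.7353 D.
For thin lenses in contact, P = P₁ + P₂ = (+6.494) + (+0.7353) = +7.23 D.

P = +7.23 D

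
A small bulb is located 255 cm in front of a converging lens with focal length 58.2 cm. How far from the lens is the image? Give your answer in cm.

75.4 cm

Lens equation: 1/d_i = 1/f − 1/d_o = 1/(58.20) − 1/(255) = 0.01718 − 0.003922 = 0.01326, so d_i = 75.4 cm.
The image is real, inverted and reduced, on the far side of the lens.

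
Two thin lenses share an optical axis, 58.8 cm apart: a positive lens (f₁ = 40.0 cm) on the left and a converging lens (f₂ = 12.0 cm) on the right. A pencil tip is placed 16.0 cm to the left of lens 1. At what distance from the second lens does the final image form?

14.0 cm

Lens 1: 1/d_i1 = 1/f₁ − 1/d_o1 = 1/(40.0) − 1/(16.0) = -0.03750, so d_i1 = -26.67 cm.
The intermediate image is 26.67 cm to the left of lens 1 (virtual), which is 58.8 − (-26.67) = 85.47 cm to the left of lens 2, so d_o2 = +85.47 cm.
Lens 2: 1/d_i2 = 1/f₂ − 1/d_o2 = 1/(12.0) − 1/(85.47) = 0.07163, so d_i2 = 14.0 cm.
The final image is real, 14.0 cm to the right of lens 2 (overall magnification ≈ -0.27).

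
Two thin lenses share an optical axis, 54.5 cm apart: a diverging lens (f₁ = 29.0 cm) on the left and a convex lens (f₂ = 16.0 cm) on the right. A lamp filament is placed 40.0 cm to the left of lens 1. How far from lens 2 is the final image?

Lens 1 is diverging, so f₁ = −29.0 cm.
Lens 1: 1/d_i1 = 1/f₁ − 1/d_o1 = 1/(-29.0) − 1/(40.0) = -0.05948, so d_i1 = -16.81 cm.
The intermediate image is 16.81 cm to the left of lens 1 (virtual), which is 54.5 − (-16.81) = 71.31 cm to the left of lens 2, so d_o2 = +71.31 cm.
Lens 2: 1/d_i2 = 1/f₂ − 1/d_o2 = 1/(16.0) − 1/(71.31) = 0.04848, so d_i2 = 20.6 cm.
The final image is real, 20.6 cm to the right of lens 2 (overall magnification ≈ -0.12).

20.6 cm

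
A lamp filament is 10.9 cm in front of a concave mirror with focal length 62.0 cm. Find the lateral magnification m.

1/d_i = 1/f − 1/d_o = 1/(62.00) − 1/(10.9) = -0.07561, so d_i = -13.23 cm.
m = −d_i/d_o = −(-13.23)/(10.9) = +1.21.
The image is virtual, upright and enlarged, behind the mirror.

m = +1.21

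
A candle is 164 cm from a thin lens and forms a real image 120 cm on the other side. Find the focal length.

Real image ⇒ d_i = +120 cm.
1/f = 1/d_o + 1/d_i = 1/(164) + 1/(120) = 0.01443, so f = 69.3 cm.
Since f is positive, the thin lens is converging.

f = 69.3 cm (converging)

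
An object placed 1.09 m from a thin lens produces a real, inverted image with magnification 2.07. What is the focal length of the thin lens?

m = −d_i/d_o ⇒ d_i = −m·d_o = −(-2.07)·(1.09) = 2.256 m.
1/f = 1/d_o + 1/d_i = 1/(1.09) + 1/(2.256) = 1.361, so f = 0.735 m.
Since f is positive, the thin lens is converging.

f = 0.735 m (converging)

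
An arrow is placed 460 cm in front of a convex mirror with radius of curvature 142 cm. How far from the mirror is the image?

61.5 cm

f = R/2 = 142/2 = 71.00 cm; for a convex mirror, f = -71.00 cm.
Mirror equation: 1/d_i = 1/f − 1/d_o = 1/(-71.00) − 1/(460) = -0.01408 − 0.002174 = -0.01626, so d_i = -61.5 cm.
The image is virtual, upright and reduced, behind the mirror.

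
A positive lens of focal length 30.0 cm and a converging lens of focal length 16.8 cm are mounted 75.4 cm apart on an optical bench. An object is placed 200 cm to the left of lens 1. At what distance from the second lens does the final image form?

28.9 cm

Lens 1: 1/d_i1 = 1/f₁ − 1/d_o1 = 1/(30.0) − 1/(200) = 0.02833, so d_i1 = 35.29 cm.
The intermediate image is 35.29 cm to the right of lens 1, which is 75.4 − (35.29) = 40.11 cm to the left of lens 2, so d_o2 = +40.11 cm.
Lens 2: 1/d_i2 = 1/f₂ − 1/d_o2 = 1/(16.8) − 1/(40.11) = 0.03459, so d_i2 = 28.9 cm.
The final image is real, 28.9 cm to the right of lens 2 (overall magnification ≈ 0.13).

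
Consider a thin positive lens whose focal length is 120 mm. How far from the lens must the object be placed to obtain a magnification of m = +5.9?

99.7 mm

m = −d_i/d_o ⇒ d_i = −m·d_o.
1/f = 1/d_o + 1/d_i = 1/d_o − 1/(m·d_o) = (1 − 1/m)/d_o, so d_o = f(1 − 1/m) = (120.0)(1 − 1/(+5.9)) = 99.7 mm.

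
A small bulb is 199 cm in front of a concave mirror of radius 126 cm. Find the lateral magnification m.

f = R/2 = 126/2 = 63.00 cm.
1/d_i = 1/f − 1/d_o = 1/(63.00) − 1/(199) = 0.01085, so d_i = 92.18 cm.
m = −d_i/d_o = −(92.18)/(199) = -0.463.
The image is real, inverted and reduced, in front of the mirror.

m = -0.463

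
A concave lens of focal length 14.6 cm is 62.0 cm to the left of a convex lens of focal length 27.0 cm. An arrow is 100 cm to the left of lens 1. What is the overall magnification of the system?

f₁ = −14.6 cm (diverging).
Lens 1: 1/d_i1 = 1/(-14.6) − 1/(100) = -0.07849, so d_i1 = -12.74 cm; m₁ = −d_i1/d_o1 = +0.1274.
d_o2 = 62.0 − (-12.74) = 74.74 cm.
Lens 2: 1/d_i2 = 1/(27.0) − 1/(74.74) = 0.02366, so d_i2 = 42.27 cm; m₂ = −d_i2/d_o2 = -0.5656.
m = m₁·m₂ = (+0.1274)(-0.5656) = -0.0721.

m = -0.0721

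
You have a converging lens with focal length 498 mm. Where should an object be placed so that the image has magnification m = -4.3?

m = −d_i/d_o ⇒ d_i = −m·d_o.
1/f = 1/d_o + 1/d_i = 1/d_o − 1/(m·d_o) = (1 − 1/m)/d_o, so d_o = f(1 − 1/m) = (498.0)(1 − 1/(-4.3)) = 614 mm.

614 mm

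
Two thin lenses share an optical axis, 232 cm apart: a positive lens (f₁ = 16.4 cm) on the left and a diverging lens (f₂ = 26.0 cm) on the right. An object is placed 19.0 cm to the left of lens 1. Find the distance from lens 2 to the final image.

Lens 1: 1/d_i1 = 1/f₁ − 1/d_o1 = 1/(16.4) − 1/(19.0) = 0.008344, so d_i1 = 119.8 cm.
The intermediate image is 119.8 cm to the right of lens 1, which is 232 − (119.8) = 112.2 cm to the left of lens 2, so d_o2 = +112.2 cm.
Lens 2 is diverging, so f₂ = −26.0 cm.
Lens 2: 1/d_i2 = 1/f₂ − 1/d_o2 = 1/(-26.0) − 1/(112.2) = -0.04737, so d_i2 = -21.1 cm.
The final image is virtual, 21.1 cm to the left of lens 2 (overall magnification ≈ -1.2).

21.1 cm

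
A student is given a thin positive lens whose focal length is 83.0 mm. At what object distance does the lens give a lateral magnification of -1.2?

152 mm

m = −d_i/d_o ⇒ d_i = −m·d_o.
1/f = 1/d_o + 1/d_i = 1/d_o − 1/(m·d_o) = (1 − 1/m)/d_o, so d_o = f(1 − 1/m) = (83.00)(1 − 1/(-1.2)) = 152 mm.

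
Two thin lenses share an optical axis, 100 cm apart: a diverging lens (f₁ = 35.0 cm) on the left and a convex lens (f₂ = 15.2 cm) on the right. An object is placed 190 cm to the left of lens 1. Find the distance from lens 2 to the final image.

Lens 1 is diverging, so f₁ = −35.0 cm.
Lens 1: 1/d_i1 = 1/f₁ − 1/d_o1 = 1/(-35.0) − 1/(190) = -0.03383, so d_i1 = -29.56 cm.
The intermediate image is 29.56 cm to the left of lens 1 (virtual), which is 100 − (-29.56) = 129.6 cm to the left of lens 2, so d_o2 = +129.6 cm.
Lens 2: 1/d_i2 = 1/f₂ − 1/d_o2 = 1/(15.2) − 1/(129.6) = 0.05807, so d_i2 = 17.2 cm.
The final image is real, 17.2 cm to the right of lens 2 (overall magnification ≈ -0.021).

17.2 cm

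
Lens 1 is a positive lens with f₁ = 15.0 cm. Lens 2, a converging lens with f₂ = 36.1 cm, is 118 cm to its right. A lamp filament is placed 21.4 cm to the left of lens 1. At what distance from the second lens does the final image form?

Lens 1: 1/d_i1 = 1/f₁ − 1/d_o1 = 1/(15.0) − 1/(21.4) = 0.01994, so d_i1 = 50.16 cm.
The intermediate image is 50.16 cm to the right of lens 1, which is 118 − (50.16) = 67.84 cm to the left of lens 2, so d_o2 = +67.84 cm.
Lens 2: 1/d_i2 = 1/f₂ − 1/d_o2 = 1/(36.1) − 1/(67.84) = 0.01296, so d_i2 = 77.2 cm.
The final image is real, 77.2 cm to the right of lens 2 (overall magnification ≈ 2.7).

77.2 cm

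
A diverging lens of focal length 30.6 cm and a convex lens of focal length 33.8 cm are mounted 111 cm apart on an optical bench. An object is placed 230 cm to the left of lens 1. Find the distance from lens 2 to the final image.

44.8 cm

Lens 1 is diverging, so f₁ = −30.6 cm.
Lens 1: 1/d_i1 = 1/f₁ − 1/d_o1 = 1/(-30.6) − 1/(230) = -0.03703, so d_i1 = -27.01 cm.
The intermediate image is 27.01 cm to the left of lens 1 (virtual), which is 111 − (-27.01) = 138.0 cm to the left of lens 2, so d_o2 = +138.0 cm.
Lens 2: 1/d_i2 = 1/f₂ − 1/d_o2 = 1/(33.8) − 1/(138.0) = 0.02234, so d_i2 = 44.8 cm.
The final image is real, 44.8 cm to the right of lens 2 (overall magnification ≈ -0.038).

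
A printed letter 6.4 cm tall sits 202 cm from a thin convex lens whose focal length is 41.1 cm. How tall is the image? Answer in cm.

1.63 cm

1/d_i = 1/f − 1/d_o = 1/(41.10) − 1/(202) = 0.01938, so d_i = 51.60 cm.
m = −d_i/d_o = -0.2554.
|h_i| = |m|·h_o = 0.2554 × 6.4 = 1.63 cm. The image is real, inverted and reduced, on the far side of the lens.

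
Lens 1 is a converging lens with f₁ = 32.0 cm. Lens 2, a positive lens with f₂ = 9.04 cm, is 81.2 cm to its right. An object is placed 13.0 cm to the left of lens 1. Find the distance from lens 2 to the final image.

Lens 1: 1/d_i1 = 1/f₁ − 1/d_o1 = 1/(32.0) − 1/(13.0) = -0.04567, so d_i1 = -21.89 cm.
The intermediate image is 21.89 cm to the left of lens 1 (virtual), which is 81.2 − (-21.89) = 103.1 cm to the left of lens 2, so d_o2 = +103.1 cm.
Lens 2: 1/d_i2 = 1/f₂ − 1/d_o2 = 1/(9.04) − 1/(103.1) = 0.1009, so d_i2 = 9.91 cm.
The final image is real, 9.91 cm to the right of lens 2 (overall magnification ≈ -0.16).

9.91 cm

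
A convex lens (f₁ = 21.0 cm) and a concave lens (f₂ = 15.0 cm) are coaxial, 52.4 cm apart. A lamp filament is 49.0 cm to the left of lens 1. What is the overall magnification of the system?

m = -0.367

Lens 1: 1/d_i1 = 1/(21.0) − 1/(49.0) = 0.02721, so d_i1 = 36.75 cm; m₁ = −d_i1/d_o1 = -0.7500.
d_o2 = 52.4 − (36.75) = 15.65 cm.
f₂ = −15.0 cm (diverging).
Lens 2: 1/d_i2 = 1/(-15.0) − 1/(15.65) = -0.1306, so d_i2 = -7.659 cm; m₂ = −d_i2/d_o2 = +0.4894.
m = m₁·m₂ = (-0.7500)(+0.4894) = -0.367.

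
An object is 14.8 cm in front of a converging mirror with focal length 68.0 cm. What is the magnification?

m = +1.28

1/d_i = 1/f − 1/d_o = 1/(68.00) − 1/(14.8) = -0.05286, so d_i = -18.92 cm.
m = −d_i/d_o = −(-18.92)/(14.8) = +1.28.
The image is virtual, upright and enlarged, behind the mirror.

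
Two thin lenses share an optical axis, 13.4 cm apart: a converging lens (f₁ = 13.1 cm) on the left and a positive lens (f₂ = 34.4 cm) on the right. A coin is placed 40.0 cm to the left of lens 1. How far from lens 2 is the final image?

5.17 cm

Lens 1: 1/d_i1 = 1/f₁ − 1/d_o1 = 1/(13.1) − 1/(40.0) = 0.05134, so d_i1 = 19.48 cm.
The intermediate image is 19.48 cm to the right of lens 1, which lies 6.080 cm to the right of lens 2 — a virtual object — so d_o2 = −6.080 cm.
Lens 2: 1/d_i2 = 1/f₂ − 1/d_o2 = 1/(34.4) − 1/(-6.080) = 0.1935, so d_i2 = 5.17 cm.
The final image is real, 5.17 cm to the right of lens 2 (overall magnification ≈ -0.41).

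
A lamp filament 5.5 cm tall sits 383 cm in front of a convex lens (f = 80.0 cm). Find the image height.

1/d_i = 1/f − 1/d_o = 1/(80.00) − 1/(383) = 0.009889, so d_i = 101.1 cm.
m = −d_i/d_o = -0.2640.
|h_i| = |m|·h_o = 0.2640 × 5.5 = 1.45 cm. The image is real, inverted and reduced, on the far side of the lens.

1.45 cm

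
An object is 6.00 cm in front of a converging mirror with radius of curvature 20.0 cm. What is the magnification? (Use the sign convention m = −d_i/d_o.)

f = R/2 = 20.0/2 = 10.00 cm.
1/d_i = 1/f − 1/d_o = 1/(10.00) − 1/(6.00) = -0.06667, so d_i = -15.00 cm.
m = −d_i/d_o = −(-15.00)/(6.00) = +2.50.
The image is virtual, upright and enlarged, behind the mirror.

m = +2.50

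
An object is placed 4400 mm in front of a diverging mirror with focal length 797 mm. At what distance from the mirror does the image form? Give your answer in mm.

675 mm

For a diverging mirror, f = -797 mm.
Mirror equation: 1/v = 1/f − 1/u = 1/(-797.0) − 1/(4400) = -0.001255 − 0.0002273 = -0.001482, so v = -675 mm.
The image is virtual, upright and reduced, behind the mirror.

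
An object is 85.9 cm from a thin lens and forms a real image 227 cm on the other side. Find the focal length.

f = 62.3 cm (converging)

Real image ⇒ d_i = +227 cm.
1/f = 1/d_o + 1/d_i = 1/(85.9) + 1/(227) = 0.01605, so f = 62.3 cm.
Since f is positive, the thin lens is converging.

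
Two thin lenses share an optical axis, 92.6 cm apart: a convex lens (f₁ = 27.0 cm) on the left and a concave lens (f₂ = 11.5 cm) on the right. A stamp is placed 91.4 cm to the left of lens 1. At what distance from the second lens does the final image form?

9.49 cm

Lens 1: 1/d_i1 = 1/f₁ − 1/d_o1 = 1/(27.0) − 1/(91.4) = 0.02610, so d_i1 = 38.32 cm.
The intermediate image is 38.32 cm to the right of lens 1, which is 92.6 − (38.32) = 54.28 cm to the left of lens 2, so d_o2 = +54.28 cm.
Lens 2 is diverging, so f₂ = −11.5 cm.
Lens 2: 1/d_i2 = 1/f₂ − 1/d_o2 = 1/(-11.5) − 1/(54.28) = -0.1054, so d_i2 = -9.49 cm.
The final image is virtual, 9.49 cm to the left of lens 2 (overall magnification ≈ -0.073).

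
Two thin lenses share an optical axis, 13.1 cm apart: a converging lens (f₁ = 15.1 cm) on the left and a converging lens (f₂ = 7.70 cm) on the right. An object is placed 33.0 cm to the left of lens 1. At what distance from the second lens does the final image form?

Lens 1: 1/d_i1 = 1/f₁ − 1/d_o1 = 1/(15.1) − 1/(33.0) = 0.03592, so d_i1 = 27.84 cm.
The intermediate image is 27.84 cm to the right of lens 1, which lies 14.74 cm to the right of lens 2 — a virtual object — so d_o2 = −14.74 cm.
Lens 2: 1/d_i2 = 1/f₂ − 1/d_o2 = 1/(7.70) − 1/(-14.74) = 0.1977, so d_i2 = 5.06 cm.
The final image is real, 5.06 cm to the right of lens 2 (overall magnification ≈ -0.29).

5.06 cm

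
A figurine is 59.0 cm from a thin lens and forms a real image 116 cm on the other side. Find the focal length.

f = 39.1 cm (converging)

Real image ⇒ d_i = +116 cm.
1/f = 1/d_o + 1/d_i = 1/(59.0) + 1/(116) = 0.02557, so f = 39.1 cm.
Since f is positive, the thin lens is converging.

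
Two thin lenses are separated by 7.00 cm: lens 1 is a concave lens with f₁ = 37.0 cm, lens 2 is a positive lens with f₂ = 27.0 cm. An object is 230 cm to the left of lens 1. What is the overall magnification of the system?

m = -0.315

f₁ = −37.0 cm (diverging).
Lens 1: 1/d_i1 = 1/(-37.0) − 1/(230) = -0.03137, so d_i1 = -31.87 cm; m₁ = −d_i1/d_o1 = +0.1386.
d_o2 = 7.00 − (-31.87) = 38.87 cm.
Lens 2: 1/d_i2 = 1/(27.0) − 1/(38.87) = 0.01131, so d_i2 = 88.42 cm; m₂ = −d_i2/d_o2 = -2.275.
m = m₁·m₂ = (+0.1386)(-2.275) = -0.315.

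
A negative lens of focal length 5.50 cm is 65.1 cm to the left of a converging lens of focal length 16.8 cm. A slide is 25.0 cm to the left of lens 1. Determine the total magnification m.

f₁ = −5.50 cm (diverging).
Lens 1: 1/d_i1 = 1/(-5.50) − 1/(25.0) = -0.2218, so d_i1 = -4.508 cm; m₁ = −d_i1/d_o1 = +0.1803.
d_o2 = 65.1 − (-4.508) = 69.61 cm.
Lens 2: 1/d_i2 = 1/(16.8) − 1/(69.61) = 0.04516, so d_i2 = 22.14 cm; m₂ = −d_i2/d_o2 = -0.3181.
m = m₁·m₂ = (+0.1803)(-0.3181) = -0.0574.

m = -0.0574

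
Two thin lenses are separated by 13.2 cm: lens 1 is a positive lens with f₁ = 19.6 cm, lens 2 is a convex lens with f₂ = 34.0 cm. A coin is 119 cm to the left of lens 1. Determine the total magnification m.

Lens 1: 1/d_i1 = 1/(19.6) − 1/(119) = 0.04262, so d_i1 = 23.46 cm; m₁ = −d_i1/d_o1 = -0.1971.
d_o2 = 13.2 − (23.46) = -10.26 cm (virtual object).
Lens 2: 1/d_i2 = 1/(34.0) − 1/(-10.26) = 0.1269, so d_i2 = 7.882 cm; m₂ = −d_i2/d_o2 = +0.7682.
m = m₁·m₂ = (-0.1971)(+0.7682) = -0.151.

m = -0.151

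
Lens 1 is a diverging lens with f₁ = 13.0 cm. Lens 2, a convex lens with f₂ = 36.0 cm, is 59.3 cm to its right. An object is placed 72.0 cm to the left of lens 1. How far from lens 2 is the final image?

73.8 cm

Lens 1 is diverging, so f₁ = −13.0 cm.
Lens 1: 1/d_i1 = 1/f₁ − 1/d_o1 = 1/(-13.0) − 1/(72.0) = -0.09081, so d_i1 = -11.01 cm.
The intermediate image is 11.01 cm to the left of lens 1 (virtual), which is 59.3 − (-11.01) = 70.31 cm to the left of lens 2, so d_o2 = +70.31 cm.
Lens 2: 1/d_i2 = 1/f₂ − 1/d_o2 = 1/(36.0) − 1/(70.31) = 0.01356, so d_i2 = 73.8 cm.
The final image is real, 73.8 cm to the right of lens 2 (overall magnification ≈ -0.16).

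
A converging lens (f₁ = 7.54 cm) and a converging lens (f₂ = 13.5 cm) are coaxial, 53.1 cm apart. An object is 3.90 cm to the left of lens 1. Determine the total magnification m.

m = -0.587

Lens 1: 1/d_i1 = 1/(7.54) − 1/(3.90) = -0.1238, so d_i1 = -8.079 cm; m₁ = −d_i1/d_o1 = +2.072.
d_o2 = 53.1 − (-8.079) = 61.18 cm.
Lens 2: 1/d_i2 = 1/(13.5) − 1/(61.18) = 0.05773, so d_i2 = 17.32 cm; m₂ = −d_i2/d_o2 = -0.2831.
m = m₁·m₂ = (+2.072)(-0.2831) = -0.587.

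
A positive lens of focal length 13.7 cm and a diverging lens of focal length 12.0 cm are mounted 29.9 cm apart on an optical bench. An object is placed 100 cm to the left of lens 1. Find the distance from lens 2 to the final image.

Lens 1: 1/d_i1 = 1/f₁ − 1/d_o1 = 1/(13.7) − 1/(100) = 0.06299, so d_i1 = 15.87 cm.
The intermediate image is 15.87 cm to the right of lens 1, which is 29.9 − (15.87) = 14.03 cm to the left of lens 2, so d_o2 = +14.03 cm.
Lens 2 is diverging, so f₂ = −12.0 cm.
Lens 2: 1/d_i2 = 1/f₂ − 1/d_o2 = 1/(-12.0) − 1/(14.03) = -0.1546, so d_i2 = -6.47 cm.
The final image is virtual, 6.47 cm to the left of lens 2 (overall magnification ≈ -0.073).

6.47 cm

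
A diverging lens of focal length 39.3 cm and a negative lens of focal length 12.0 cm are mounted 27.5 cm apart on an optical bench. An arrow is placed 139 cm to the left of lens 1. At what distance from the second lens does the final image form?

Lens 1 is diverging, so f₁ = −39.3 cm.
Lens 1: 1/d_i1 = 1/f₁ − 1/d_o1 = 1/(-39.3) − 1/(139) = -0.03264, so d_i1 = -30.64 cm.
The intermediate image is 30.64 cm to the left of lens 1 (virtual), which is 27.5 − (-30.64) = 58.14 cm to the left of lens 2, so d_o2 = +58.14 cm.
Lens 2 is diverging, so f₂ = −12.0 cm.
Lens 2: 1/d_i2 = 1/f₂ − 1/d_o2 = 1/(-12.0) − 1/(58.14) = -0.1005, so d_i2 = -9.95 cm.
The final image is virtual, 9.95 cm to the left of lens 2 (overall magnification ≈ 0.038).

9.95 cm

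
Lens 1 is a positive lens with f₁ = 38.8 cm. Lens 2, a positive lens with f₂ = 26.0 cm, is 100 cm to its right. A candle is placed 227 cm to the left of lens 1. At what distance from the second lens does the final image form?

50.9 cm

Lens 1: 1/d_i1 = 1/f₁ − 1/d_o1 = 1/(38.8) − 1/(227) = 0.02137, so d_i1 = 46.80 cm.
The intermediate image is 46.80 cm to the right of lens 1, which is 100 − (46.80) = 53.20 cm to the left of lens 2, so d_o2 = +53.20 cm.
Lens 2: 1/d_i2 = 1/f₂ − 1/d_o2 = 1/(26.0) − 1/(53.20) = 0.01966, so d_i2 = 50.9 cm.
The final image is real, 50.9 cm to the right of lens 2 (overall magnification ≈ 0.20).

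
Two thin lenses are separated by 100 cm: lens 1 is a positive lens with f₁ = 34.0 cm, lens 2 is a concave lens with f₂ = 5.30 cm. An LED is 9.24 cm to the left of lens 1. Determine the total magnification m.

Lens 1: 1/d_i1 = 1/(34.0) − 1/(9.24) = -0.07881, so d_i1 = -12.69 cm; m₁ = −d_i1/d_o1 = +1.373.
d_o2 = 100 − (-12.69) = 112.7 cm.
f₂ = −5.30 cm (diverging).
Lens 2: 1/d_i2 = 1/(-5.30) − 1/(112.7) = -0.1976, so d_i2 = -5.062 cm; m₂ = −d_i2/d_o2 = +0.04492.
m = m₁·m₂ = (+1.373)(+0.04492) = +0.0617.

m = +0.0617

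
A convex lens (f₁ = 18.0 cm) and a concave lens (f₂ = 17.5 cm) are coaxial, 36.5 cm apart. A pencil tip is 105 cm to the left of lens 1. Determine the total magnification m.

m = -0.112

Lens 1: 1/d_i1 = 1/(18.0) − 1/(105) = 0.04603, so d_i1 = 21.72 cm; m₁ = −d_i1/d_o1 = -0.2069.
d_o2 = 36.5 − (21.72) = 14.78 cm.
f₂ = −17.5 cm (diverging).
Lens 2: 1/d_i2 = 1/(-17.5) − 1/(14.78) = -0.1248, so d_i2 = -8.013 cm; m₂ = −d_i2/d_o2 = +0.5421.
m = m₁·m₂ = (-0.2069)(+0.5421) = -0.112.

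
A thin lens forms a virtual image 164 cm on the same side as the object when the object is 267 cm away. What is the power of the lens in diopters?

P = -0.235 D

Virtual image ⇒ d_i = −164 cm.
1/f = 1/d_o + 1/d_i = 1/(267) + 1/(-164) = -0.002352 cm⁻¹.
f = -425.1 cm = -4.251 m, so P = 1/f = -0.235 D.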